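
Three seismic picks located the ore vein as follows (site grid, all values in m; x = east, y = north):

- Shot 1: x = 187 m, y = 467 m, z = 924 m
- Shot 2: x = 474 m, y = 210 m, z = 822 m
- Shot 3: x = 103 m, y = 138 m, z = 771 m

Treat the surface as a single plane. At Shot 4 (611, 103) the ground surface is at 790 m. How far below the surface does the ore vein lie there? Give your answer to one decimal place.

Two edge vectors: Shot 1→Shot 2 = (287, -257, -102), Shot 1→Shot 3 = (-84, -329, -153).
Normal n = (Shot 1→Shot 2) × (Shot 1→Shot 3) = (5763, 52479, -116011).
So ∂z/∂x = −n_x/n_z = 0.04968 and ∂z/∂y = −n_y/n_z = 0.45236.
Intercept c from Shot 1: 924 − 9.29 − 211.25 = 703.46.
At (611, 103): z_contact = 30.35 + 46.59 + 703.46 = 780.40 m.
Depth below ground = 790 − 780.40 = 9.6 m.

9.6 m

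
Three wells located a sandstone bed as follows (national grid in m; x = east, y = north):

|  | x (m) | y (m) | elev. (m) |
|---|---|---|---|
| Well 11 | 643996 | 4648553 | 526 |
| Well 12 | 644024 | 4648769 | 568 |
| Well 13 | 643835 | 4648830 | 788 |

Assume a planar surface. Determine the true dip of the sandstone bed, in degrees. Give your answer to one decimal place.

47.9°

Let the plane be z = a·x + b·y + c.
Well 12−Well 11: 28a + 216b = 42;  Well 13−Well 11: −161a + 277b = 262.
Solving gives a = −1.05704, b = 0.33147.
Gradient magnitude |∇z| = √(a² + b²) = √(1.11733 + 0.10987) = 1.10779.
True dip = arctan(1.10779) = 47.9°, dipping toward ESE (azimuth ≈ 107°).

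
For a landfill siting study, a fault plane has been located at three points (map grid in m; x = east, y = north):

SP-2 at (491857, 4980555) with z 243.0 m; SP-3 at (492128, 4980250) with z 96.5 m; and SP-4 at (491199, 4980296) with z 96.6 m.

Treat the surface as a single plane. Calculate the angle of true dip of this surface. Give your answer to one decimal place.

26.7°

Let the plane be z = a·x + b·y + c.
SP-3−SP-2: 271a − 305b = −146.5;  SP-4−SP-2: −658a − 259b = −146.4.
Solving gives a = 0.02477, b = 0.50233.
Gradient magnitude |∇z| = √(a² + b²) = √(0.00061 + 0.25234) = 0.50294.
True dip = arctan(0.50294) = 26.7°, dipping toward S (azimuth ≈ 183°).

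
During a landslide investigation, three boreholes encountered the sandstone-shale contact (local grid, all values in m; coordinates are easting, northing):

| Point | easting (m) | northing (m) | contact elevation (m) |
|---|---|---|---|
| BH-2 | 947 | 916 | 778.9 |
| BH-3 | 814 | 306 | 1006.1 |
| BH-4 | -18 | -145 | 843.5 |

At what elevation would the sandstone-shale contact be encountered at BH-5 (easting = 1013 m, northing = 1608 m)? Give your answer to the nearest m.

Let the plane be z = a·easting + b·northing + c.
BH-3−BH-2: −133a − 610b = 227.2;  BH-4−BH-2: −965a − 1061b = 64.6.
Solving gives a = 0.45058, b = −0.47070.
Then c = 778.9 − a·947 − b·916 = 783.36.
At (1013, 1608): z = 456.4 − 756.9 + 783.36 = 482.9 m.

483 m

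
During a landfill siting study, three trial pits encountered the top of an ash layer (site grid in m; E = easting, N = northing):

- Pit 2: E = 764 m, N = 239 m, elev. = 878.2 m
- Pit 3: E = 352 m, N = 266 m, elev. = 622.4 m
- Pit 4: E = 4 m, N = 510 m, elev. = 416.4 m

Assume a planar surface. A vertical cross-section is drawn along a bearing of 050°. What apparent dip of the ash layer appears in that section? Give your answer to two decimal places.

Two edge vectors: Pit 2→Pit 3 = (-412, 27, -255.8), Pit 2→Pit 4 = (-760, 271, -461.8).
Normal n = (Pit 2→Pit 3) × (Pit 2→Pit 4) = (56853.2, 4146.4, -91132).
So ∂z/∂E = −n_x/n_z = 0.62386 and ∂z/∂N = −n_y/n_z = 0.04550.
Unit vector along 050° is (sin 50°, cos 50°) = (0.7660, 0.6428).
Slope in that direction = a·(0.7660) + b·(0.6428) = 0.50715.
Apparent dip = arctan|0.50715| = 26.89° (true dip is 32.0°, so apparent ≤ true as expected).

26.89°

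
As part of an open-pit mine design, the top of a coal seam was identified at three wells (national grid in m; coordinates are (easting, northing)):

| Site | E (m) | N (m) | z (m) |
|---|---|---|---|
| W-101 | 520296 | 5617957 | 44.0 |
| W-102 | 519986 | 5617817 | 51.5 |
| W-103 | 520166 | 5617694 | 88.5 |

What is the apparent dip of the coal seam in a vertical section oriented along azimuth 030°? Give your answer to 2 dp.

Let the plane be z = a·E + b·N + c.
W-102−W-101: −310a − 140b = 7.5;  W-103−W-101: −130a − 263b = 44.5.
Solving gives a = 0.06723, b = −0.20243.
Unit vector along 030° is (sin 30°, cos 30°) = (0.5000, 0.8660).
Slope in that direction = a·(0.5000) + b·(0.8660) = −0.14170.
Apparent dip = arctan|0.14170| = 8.06° (true dip is 12.0°, so apparent ≤ true as expected).

8.06°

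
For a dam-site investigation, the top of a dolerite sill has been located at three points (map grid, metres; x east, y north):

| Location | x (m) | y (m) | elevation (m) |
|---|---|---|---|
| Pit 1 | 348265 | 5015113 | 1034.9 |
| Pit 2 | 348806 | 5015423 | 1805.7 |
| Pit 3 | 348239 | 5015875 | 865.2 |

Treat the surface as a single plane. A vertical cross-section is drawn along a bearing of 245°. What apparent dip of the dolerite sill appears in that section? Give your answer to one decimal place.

52.6°

Two edge vectors: Pit 1→Pit 2 = (541, 310, 770.8), Pit 1→Pit 3 = (-26, 762, -169.7).
Normal n = (Pit 1→Pit 2) × (Pit 1→Pit 3) = (-639956.6, 71766.9, 420302).
So ∂z/∂x = −n_x/n_z = 1.52261 and ∂z/∂y = −n_y/n_z = −0.17075.
Unit vector along 245° is (sin 245°, cos 245°) = (-0.9063, -0.4226).
Slope in that direction = a·(-0.9063) + b·(-0.4226) = −1.30779.
Apparent dip = arctan|1.30779| = 52.6° (true dip is 56.9°, so apparent ≤ true as expected).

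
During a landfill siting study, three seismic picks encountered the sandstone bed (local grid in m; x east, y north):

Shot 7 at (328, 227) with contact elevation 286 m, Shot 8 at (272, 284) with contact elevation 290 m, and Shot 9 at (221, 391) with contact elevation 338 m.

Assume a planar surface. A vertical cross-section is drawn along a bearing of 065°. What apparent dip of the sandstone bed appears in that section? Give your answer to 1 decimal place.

Two edge vectors: Shot 7→Shot 8 = (-56, 57, 4), Shot 7→Shot 9 = (-107, 164, 52).
Normal n = (Shot 7→Shot 8) × (Shot 7→Shot 9) = (2308, 2484, -3085).
So ∂z/∂x = −n_x/n_z = 0.74814 and ∂z/∂y = −n_y/n_z = 0.80519.
Unit vector along 065° is (sin 65°, cos 65°) = (0.9063, 0.4226).
Slope in that direction = a·(0.9063) + b·(0.4226) = 1.01833.
Apparent dip = arctan|1.01833| = 45.5° (true dip is 47.7°, so apparent ≤ true as expected).

45.5°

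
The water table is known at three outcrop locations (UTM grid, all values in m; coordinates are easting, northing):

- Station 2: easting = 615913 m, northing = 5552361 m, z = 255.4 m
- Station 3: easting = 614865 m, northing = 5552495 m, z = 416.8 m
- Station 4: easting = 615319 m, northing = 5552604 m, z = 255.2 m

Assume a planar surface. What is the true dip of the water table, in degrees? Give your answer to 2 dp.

30.66°

Two edge vectors: Station 2→Station 3 = (-1048, 134, 161.4), Station 2→Station 4 = (-594, 243, -0.2).
Normal n = (Station 2→Station 3) × (Station 2→Station 4) = (-39247, -96081.2, -175068).
So ∂z/∂easting = −n_x/n_z = −0.22418 and ∂z/∂northing = −n_y/n_z = −0.54882.
Gradient magnitude |∇z| = √(a² + b²) = √(0.05026 + 0.30121) = 0.59284.
True dip = arctan(0.59284) = 30.66°, dipping toward NNE (azimuth ≈ 022°).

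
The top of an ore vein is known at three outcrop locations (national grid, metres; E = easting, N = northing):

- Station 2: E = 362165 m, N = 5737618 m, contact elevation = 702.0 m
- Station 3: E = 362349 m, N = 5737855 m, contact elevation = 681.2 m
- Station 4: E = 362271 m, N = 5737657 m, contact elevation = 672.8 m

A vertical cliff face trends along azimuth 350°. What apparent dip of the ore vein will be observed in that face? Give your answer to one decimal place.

13.1°

Two edge vectors: Station 2→Station 3 = (184, 237, -20.8), Station 2→Station 4 = (106, 39, -29.2).
Normal n = (Station 2→Station 3) × (Station 2→Station 4) = (-6109.2, 3168, -17946).
So ∂z/∂E = −n_x/n_z = −0.34042 and ∂z/∂N = −n_y/n_z = 0.17653.
Unit vector along 350° is (sin 350°, cos 350°) = (-0.1736, 0.9848).
Slope in that direction = a·(-0.1736) + b·(0.9848) = 0.23296.
Apparent dip = arctan|0.23296| = 13.1° (true dip is 21.0°, so apparent ≤ true as expected).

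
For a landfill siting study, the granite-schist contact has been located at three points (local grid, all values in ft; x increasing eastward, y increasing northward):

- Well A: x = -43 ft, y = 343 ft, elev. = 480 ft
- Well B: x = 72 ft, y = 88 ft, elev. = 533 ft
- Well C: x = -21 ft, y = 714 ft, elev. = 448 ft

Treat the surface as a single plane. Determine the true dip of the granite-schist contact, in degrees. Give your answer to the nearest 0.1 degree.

14.5°

Two edge vectors: Well A→Well B = (115, -255, 53), Well A→Well C = (22, 371, -32).
Normal n = (Well A→Well B) × (Well A→Well C) = (-11503, 4846, 48275).
So ∂z/∂x = −n_x/n_z = 0.23828 and ∂z/∂y = −n_y/n_z = −0.10038.
Gradient magnitude |∇z| = √(a² + b²) = √(0.05678 + 0.01008) = 0.25856.
True dip = arctan(0.25856) = 14.5°, dipping toward WNW (azimuth ≈ 293°).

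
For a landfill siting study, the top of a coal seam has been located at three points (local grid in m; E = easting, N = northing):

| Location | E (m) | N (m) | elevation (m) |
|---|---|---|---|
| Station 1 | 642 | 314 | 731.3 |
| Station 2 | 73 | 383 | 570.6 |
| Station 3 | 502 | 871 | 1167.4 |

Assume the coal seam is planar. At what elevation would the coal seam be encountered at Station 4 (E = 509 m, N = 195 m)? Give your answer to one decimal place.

574.7 m

Let the plane be z = a·E + b·N + c.
Station 2−Station 1: −569a + 69b = −160.7;  Station 3−Station 1: −140a + 557b = 436.1.
Solving gives a = 0.38923, b = 0.88078.
Then c = 731.3 − a·642 − b·314 = 204.85.
At (509, 195): z = 198.1 + 171.8 + 204.85 = 574.7 m.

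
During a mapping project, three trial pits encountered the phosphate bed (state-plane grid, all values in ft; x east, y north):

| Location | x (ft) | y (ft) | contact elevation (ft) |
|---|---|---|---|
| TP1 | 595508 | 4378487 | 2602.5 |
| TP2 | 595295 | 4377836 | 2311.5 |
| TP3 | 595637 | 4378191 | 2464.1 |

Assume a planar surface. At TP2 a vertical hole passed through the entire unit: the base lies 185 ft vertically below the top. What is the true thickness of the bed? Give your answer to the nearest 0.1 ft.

Let the plane be z = a·x + b·y + c.
TP2−TP1: −213a − 651b = −291;  TP3−TP1: 129a − 296b = −138.4.
Solving gives a = −0.02695, b = 0.45582.
|∇z| = √(a²+b²) = 0.45662, so dip δ = arctan(0.45662) = 24.54°.
True thickness = vertical thickness × cos δ = 185 × cos 24.54° = 168.3 ft.

168.3 ft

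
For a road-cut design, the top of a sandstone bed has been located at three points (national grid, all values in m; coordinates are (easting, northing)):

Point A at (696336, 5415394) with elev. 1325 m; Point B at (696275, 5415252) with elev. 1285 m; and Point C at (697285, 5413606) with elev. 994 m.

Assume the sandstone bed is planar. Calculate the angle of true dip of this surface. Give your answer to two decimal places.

Let the plane be z = a·E + b·N + c.
Point B−Point A: −61a − 142b = −40;  Point C−Point A: 949a − 1788b = −331.
Solving gives a = 0.10056, b = 0.23849.
Gradient magnitude |∇z| = √(a² + b²) = √(0.01011 + 0.05688) = 0.25883.
True dip = arctan(0.25883) = 14.51°, dipping toward SSW (azimuth ≈ 203°).

14.51°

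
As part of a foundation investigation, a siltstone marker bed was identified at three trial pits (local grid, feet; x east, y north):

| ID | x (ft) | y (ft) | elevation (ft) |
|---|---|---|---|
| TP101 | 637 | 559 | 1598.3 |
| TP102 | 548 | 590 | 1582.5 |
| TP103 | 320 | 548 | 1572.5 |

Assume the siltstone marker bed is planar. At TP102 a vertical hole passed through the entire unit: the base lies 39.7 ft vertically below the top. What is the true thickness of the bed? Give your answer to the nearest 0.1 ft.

Let the plane be z = a·x + b·y + c.
TP102−TP101: −89a + 31b = −15.8;  TP103−TP101: −317a − 11b = −25.8.
Solving gives a = 0.09010, b = −0.25101.
|∇z| = √(a²+b²) = 0.26669, so dip δ = arctan(0.26669) = 14.93°.
True thickness = vertical thickness × cos δ = 39.7 × cos 14.93° = 38.4 ft.

38.4 ft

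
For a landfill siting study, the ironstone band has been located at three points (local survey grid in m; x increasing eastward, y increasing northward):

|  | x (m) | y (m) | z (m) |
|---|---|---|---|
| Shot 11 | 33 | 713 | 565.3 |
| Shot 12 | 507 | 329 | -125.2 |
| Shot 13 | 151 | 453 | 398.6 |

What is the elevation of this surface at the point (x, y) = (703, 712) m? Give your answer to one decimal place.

Let the plane be z = a·x + b·y + c.
Shot 12−Shot 11: 474a − 384b = −690.5;  Shot 13−Shot 11: 118a − 260b = −166.7.
Solving gives a = −1.48236, b = −0.03161.
Then c = 565.3 − a·33 − b·713 = 636.75.
At (703, 712): z = −1042.1 − 22.5 + 636.75 = -427.8 m.

-427.8 m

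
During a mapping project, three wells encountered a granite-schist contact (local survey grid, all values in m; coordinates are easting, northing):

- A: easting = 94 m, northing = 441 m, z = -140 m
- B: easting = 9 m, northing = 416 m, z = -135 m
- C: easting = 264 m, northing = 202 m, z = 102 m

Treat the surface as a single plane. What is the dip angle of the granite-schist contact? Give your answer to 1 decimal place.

41.8°

Let the plane be z = a·easting + b·northing + c.
B−A: −85a − 25b = 5;  C−A: 170a − 239b = 242.
Solving gives a = 0.19764, b = −0.87197.
Gradient magnitude |∇z| = √(a² + b²) = √(0.03906 + 0.76034) = 0.89409.
True dip = arctan(0.89409) = 41.8°, dipping toward NNW (azimuth ≈ 347°).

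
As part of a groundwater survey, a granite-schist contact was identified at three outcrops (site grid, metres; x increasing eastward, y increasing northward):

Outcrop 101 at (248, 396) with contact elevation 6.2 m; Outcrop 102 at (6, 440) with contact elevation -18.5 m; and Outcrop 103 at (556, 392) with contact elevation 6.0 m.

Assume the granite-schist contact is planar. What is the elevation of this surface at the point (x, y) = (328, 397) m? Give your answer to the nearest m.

5 m

Two edge vectors: Outcrop 101→Outcrop 102 = (-242, 44, -24.7), Outcrop 101→Outcrop 103 = (308, -4, -0.2).
Normal n = (Outcrop 101→Outcrop 102) × (Outcrop 101→Outcrop 103) = (-107.6, -7656, -12584).
So ∂z/∂x = −n_x/n_z = −0.00855 and ∂z/∂y = −n_y/n_z = −0.60839.
Intercept c from Outcrop 101: 6.2 + 2.12 + 240.92 = 249.24.
At (328, 397): z = −2.8 − 241.5 + 249.24 = 4.9 m.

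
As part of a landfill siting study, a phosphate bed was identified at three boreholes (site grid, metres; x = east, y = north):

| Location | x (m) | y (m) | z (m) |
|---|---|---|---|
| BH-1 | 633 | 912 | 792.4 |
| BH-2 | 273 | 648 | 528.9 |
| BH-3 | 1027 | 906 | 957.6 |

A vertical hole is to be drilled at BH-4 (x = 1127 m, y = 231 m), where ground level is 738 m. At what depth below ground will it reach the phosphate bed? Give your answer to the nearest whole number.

Let the plane be z = a·x + b·y + c.
BH-2−BH-1: −360a − 264b = −263.5;  BH-3−BH-1: 394a − 6b = 165.2.
Solving gives a = 0.42565, b = 0.41767.
Then c = 792.4 − a·633 − b·912 = 142.04.
At (1127, 231): z_contact = 479.7 + 96.5 + 142.04 = 718.2 m.
Depth below ground = 738 − 718.2 = 20 m.

20 m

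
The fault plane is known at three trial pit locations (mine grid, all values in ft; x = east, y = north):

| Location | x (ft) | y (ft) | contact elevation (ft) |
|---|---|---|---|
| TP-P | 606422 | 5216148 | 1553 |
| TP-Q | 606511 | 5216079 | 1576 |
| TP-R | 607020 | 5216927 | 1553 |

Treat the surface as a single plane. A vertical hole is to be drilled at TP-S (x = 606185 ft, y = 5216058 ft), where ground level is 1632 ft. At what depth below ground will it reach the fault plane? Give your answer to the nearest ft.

Let the plane be z = a·x + b·y + c.
TP-Q−TP-P: 89a − 69b = 23;  TP-R−TP-P: 598a + 779b = 0.
Solving gives a = 0.16200845, b = −0.12436592.
Then c = 1553 − a·606422 − b·5216148 = 552018.55.
At (606185, 5216058): z_contact = 98207.1 − 648699.8 + 552018.55 = 1525.8 ft.
Depth below ground = 1632 − 1525.8 = 106 ft.

106 ft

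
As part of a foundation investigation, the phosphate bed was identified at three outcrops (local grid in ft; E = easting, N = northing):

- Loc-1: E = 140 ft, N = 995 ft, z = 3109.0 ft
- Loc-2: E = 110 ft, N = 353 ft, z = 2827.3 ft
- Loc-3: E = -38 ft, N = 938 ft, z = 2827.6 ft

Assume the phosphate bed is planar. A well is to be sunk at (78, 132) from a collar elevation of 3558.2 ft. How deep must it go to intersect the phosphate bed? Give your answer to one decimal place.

859.6 ft

Two edge vectors: Loc-1→Loc-2 = (-30, -642, -281.7), Loc-1→Loc-3 = (-178, -57, -281.4).
Normal n = (Loc-1→Loc-2) × (Loc-1→Loc-3) = (164601.9, 41700.6, -112566).
So ∂z/∂E = −n_x/n_z = 1.46227 and ∂z/∂N = −n_y/n_z = 0.37045.
Intercept c from Loc-1: 3109 − 204.72 − 368.60 = 2535.68.
At (78, 132): z_contact = 114.06 + 48.90 + 2535.68 = 2698.64 ft.
Depth below ground = 3558.2 − 2698.64 = 859.6 ft.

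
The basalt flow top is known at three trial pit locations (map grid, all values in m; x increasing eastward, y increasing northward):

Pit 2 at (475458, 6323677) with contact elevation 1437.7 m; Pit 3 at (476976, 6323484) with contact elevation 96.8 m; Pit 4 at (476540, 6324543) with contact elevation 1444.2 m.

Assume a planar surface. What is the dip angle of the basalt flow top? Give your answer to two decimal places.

50.76°

Let the plane be z = a·x + b·y + c.
Pit 3−Pit 2: 1518a − 193b = −1340.9;  Pit 4−Pit 2: 1082a + 866b = 6.5.
Solving gives a = −0.76142, b = 0.95885.
Gradient magnitude |∇z| = √(a² + b²) = √(0.57977 + 0.91939) = 1.22440.
True dip = arctan(1.22440) = 50.76°, dipping toward SE (azimuth ≈ 142°).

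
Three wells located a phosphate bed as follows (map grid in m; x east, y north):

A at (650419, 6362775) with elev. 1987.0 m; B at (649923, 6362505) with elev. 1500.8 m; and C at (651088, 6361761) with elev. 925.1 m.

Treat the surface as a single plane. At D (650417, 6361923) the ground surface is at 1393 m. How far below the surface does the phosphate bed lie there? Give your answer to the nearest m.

468 m

Two edge vectors: A→B = (-496, -270, -486.2), A→C = (669, -1014, -1061.9).
Normal n = (A→B) × (A→C) = (-206293.8, -851970.2, 683574).
So ∂z/∂x = −n_x/n_z = 0.30178708 and ∂z/∂y = −n_y/n_z = 1.24634670.
Intercept c from A: 1987 − 196288.05 − 7930223.63 = −8124524.68.
At (650417, 6361923): z_contact = 196287.4 + 7929161.7 − 8124524.68 = 924.5 m.
Depth below ground = 1393 − 924.5 = 468 m.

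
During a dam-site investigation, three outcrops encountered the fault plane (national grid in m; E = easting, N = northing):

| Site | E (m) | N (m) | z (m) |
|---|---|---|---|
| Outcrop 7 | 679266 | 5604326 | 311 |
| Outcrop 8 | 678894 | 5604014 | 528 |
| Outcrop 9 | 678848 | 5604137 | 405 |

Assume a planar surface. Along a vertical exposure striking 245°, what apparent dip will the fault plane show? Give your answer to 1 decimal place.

Two edge vectors: Outcrop 7→Outcrop 8 = (-372, -312, 217), Outcrop 7→Outcrop 9 = (-418, -189, 94).
Normal n = (Outcrop 7→Outcrop 8) × (Outcrop 7→Outcrop 9) = (11685, -55738, -60108).
So ∂z/∂E = −n_x/n_z = 0.19440 and ∂z/∂N = −n_y/n_z = −0.92730.
Unit vector along 245° is (sin 245°, cos 245°) = (-0.9063, -0.4226).
Slope in that direction = a·(-0.9063) + b·(-0.4226) = 0.21571.
Apparent dip = arctan|0.21571| = 12.2° (true dip is 43.5°, so apparent ≤ true as expected).

12.2°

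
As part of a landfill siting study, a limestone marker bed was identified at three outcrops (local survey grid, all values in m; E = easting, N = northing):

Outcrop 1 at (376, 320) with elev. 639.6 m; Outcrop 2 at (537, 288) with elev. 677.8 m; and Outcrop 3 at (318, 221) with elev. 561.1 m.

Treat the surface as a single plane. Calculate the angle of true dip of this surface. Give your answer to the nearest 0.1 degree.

34.4°

Two edge vectors: Outcrop 1→Outcrop 2 = (161, -32, 38.2), Outcrop 1→Outcrop 3 = (-58, -99, -78.5).
Normal n = (Outcrop 1→Outcrop 2) × (Outcrop 1→Outcrop 3) = (6293.8, 10422.9, -17795).
So ∂z/∂E = −n_x/n_z = 0.35368 and ∂z/∂N = −n_y/n_z = 0.58572.
Gradient magnitude |∇z| = √(a² + b²) = √(0.12509 + 0.34307) = 0.68422.
True dip = arctan(0.68422) = 34.4°, dipping toward SSW (azimuth ≈ 211°).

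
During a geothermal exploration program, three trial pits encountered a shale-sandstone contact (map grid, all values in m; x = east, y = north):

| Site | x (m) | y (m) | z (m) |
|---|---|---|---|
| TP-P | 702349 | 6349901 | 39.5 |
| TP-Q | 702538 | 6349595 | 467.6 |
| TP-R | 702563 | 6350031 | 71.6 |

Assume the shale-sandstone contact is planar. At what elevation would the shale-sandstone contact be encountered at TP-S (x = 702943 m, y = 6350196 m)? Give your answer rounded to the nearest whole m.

Two edge vectors: TP-P→TP-Q = (189, -306, 428.1), TP-P→TP-R = (214, 130, 32.1).
Normal n = (TP-P→TP-Q) × (TP-P→TP-R) = (-65475.6, 85546.5, 90054).
So ∂z/∂x = −n_x/n_z = 0.72707042 and ∂z/∂y = −n_y/n_z = −0.94994670.
Intercept c from TP-P: 39.5 − 510657.19 + 6032067.49 = 5521449.81.
At (702943, 6350196): z = 511089.1 − 6032347.7 + 5521449.81 = 191.1 m.

191 m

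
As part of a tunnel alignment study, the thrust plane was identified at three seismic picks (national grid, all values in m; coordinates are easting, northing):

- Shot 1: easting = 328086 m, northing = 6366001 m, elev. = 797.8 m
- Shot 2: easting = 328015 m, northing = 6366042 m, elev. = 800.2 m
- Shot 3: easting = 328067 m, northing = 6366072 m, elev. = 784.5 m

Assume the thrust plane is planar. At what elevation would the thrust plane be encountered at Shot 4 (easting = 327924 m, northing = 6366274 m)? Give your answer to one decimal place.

Two edge vectors: Shot 1→Shot 2 = (-71, 41, 2.4), Shot 1→Shot 3 = (-19, 71, -13.3).
Normal n = (Shot 1→Shot 2) × (Shot 1→Shot 3) = (-715.7, -989.9, -4262).
So ∂z/∂easting = −n_x/n_z = −0.167925856 and ∂z/∂northing = −n_y/n_z = −0.232261849.
Intercept c from Shot 1: 797.8 + 55094.12 + 1478579.16 = 1534471.08.
At (327924, 6366274): z = −55066.9 − 1478642.6 + 1534471.08 = 761.6 m.

761.6 m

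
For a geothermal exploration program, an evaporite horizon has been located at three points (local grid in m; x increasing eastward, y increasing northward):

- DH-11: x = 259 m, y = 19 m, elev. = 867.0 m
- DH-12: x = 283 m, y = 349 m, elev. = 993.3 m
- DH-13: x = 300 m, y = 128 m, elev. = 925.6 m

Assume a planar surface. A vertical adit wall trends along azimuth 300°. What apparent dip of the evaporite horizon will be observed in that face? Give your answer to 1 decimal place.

Let the plane be z = a·x + b·y + c.
DH-12−DH-11: 24a + 330b = 126.3;  DH-13−DH-11: 41a + 109b = 58.6.
Solving gives a = 0.51047, b = 0.34560.
Unit vector along 300° is (sin 300°, cos 300°) = (-0.8660, 0.5000).
Slope in that direction = a·(-0.8660) + b·(0.5000) = −0.26928.
Apparent dip = arctan|0.26928| = 15.1° (true dip is 31.7°, so apparent ≤ true as expected).

15.1°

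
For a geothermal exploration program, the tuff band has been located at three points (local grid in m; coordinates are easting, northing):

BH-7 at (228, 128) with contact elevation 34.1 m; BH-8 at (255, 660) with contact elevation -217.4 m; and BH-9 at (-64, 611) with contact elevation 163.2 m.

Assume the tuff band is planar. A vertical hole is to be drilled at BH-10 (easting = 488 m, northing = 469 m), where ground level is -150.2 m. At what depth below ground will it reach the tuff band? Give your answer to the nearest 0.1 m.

Let the plane be z = a·easting + b·northing + c.
BH-8−BH-7: 27a + 532b = −251.5;  BH-9−BH-7: −292a + 483b = 129.1.
Solving gives a = −1.12929, b = −0.41543.
Then c = 34.1 − a·228 − b·128 = 344.75.
At (488, 469): z_contact = −551.09 − 194.84 + 344.75 = -401.18 m.
Depth below ground = -150.2 − (-401.18) = 251.0 m.

251.0 m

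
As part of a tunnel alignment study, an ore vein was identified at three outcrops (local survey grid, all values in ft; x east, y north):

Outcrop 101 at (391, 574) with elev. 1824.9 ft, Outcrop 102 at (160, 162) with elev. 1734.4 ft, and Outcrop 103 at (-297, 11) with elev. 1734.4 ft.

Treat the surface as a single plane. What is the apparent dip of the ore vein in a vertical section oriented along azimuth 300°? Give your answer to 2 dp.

11.97°

Two edge vectors: Outcrop 101→Outcrop 102 = (-231, -412, -90.5), Outcrop 101→Outcrop 103 = (-688, -563, -90.5).
Normal n = (Outcrop 101→Outcrop 102) × (Outcrop 101→Outcrop 103) = (-13665.5, 41358.5, -153403).
So ∂z/∂x = −n_x/n_z = −0.08908 and ∂z/∂y = −n_y/n_z = 0.26961.
Unit vector along 300° is (sin 300°, cos 300°) = (-0.8660, 0.5000).
Slope in that direction = a·(-0.8660) + b·(0.5000) = 0.21195.
Apparent dip = arctan|0.21195| = 11.97° (true dip is 15.9°, so apparent ≤ true as expected).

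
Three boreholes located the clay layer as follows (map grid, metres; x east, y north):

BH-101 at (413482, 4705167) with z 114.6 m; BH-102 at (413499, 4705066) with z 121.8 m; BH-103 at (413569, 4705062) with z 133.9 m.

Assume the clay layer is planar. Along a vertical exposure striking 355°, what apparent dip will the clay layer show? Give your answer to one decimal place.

Two edge vectors: BH-101→BH-102 = (17, -101, 7.2), BH-101→BH-103 = (87, -105, 19.3).
Normal n = (BH-101→BH-102) × (BH-101→BH-103) = (-1193.3, 298.3, 7002).
So ∂z/∂x = −n_x/n_z = 0.17042 and ∂z/∂y = −n_y/n_z = −0.04260.
Unit vector along 355° is (sin 355°, cos 355°) = (-0.0872, 0.9962).
Slope in that direction = a·(-0.0872) + b·(0.9962) = −0.05729.
Apparent dip = arctan|0.05729| = 3.3° (true dip is 10.0°, so apparent ≤ true as expected).

3.3°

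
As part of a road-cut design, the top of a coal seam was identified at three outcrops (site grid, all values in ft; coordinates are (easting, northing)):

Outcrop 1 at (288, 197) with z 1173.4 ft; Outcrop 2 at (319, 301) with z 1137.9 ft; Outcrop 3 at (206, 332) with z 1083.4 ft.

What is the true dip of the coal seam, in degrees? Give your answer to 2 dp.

Let the plane be z = a·E + b·N + c.
Outcrop 2−Outcrop 1: 31a + 104b = −35.5;  Outcrop 3−Outcrop 1: −82a + 135b = −90.
Solving gives a = 0.35928, b = −0.44844.
Gradient magnitude |∇z| = √(a² + b²) = √(0.12908 + 0.20110) = 0.57461.
True dip = arctan(0.57461) = 29.88°, dipping toward NW (azimuth ≈ 321°).

29.88°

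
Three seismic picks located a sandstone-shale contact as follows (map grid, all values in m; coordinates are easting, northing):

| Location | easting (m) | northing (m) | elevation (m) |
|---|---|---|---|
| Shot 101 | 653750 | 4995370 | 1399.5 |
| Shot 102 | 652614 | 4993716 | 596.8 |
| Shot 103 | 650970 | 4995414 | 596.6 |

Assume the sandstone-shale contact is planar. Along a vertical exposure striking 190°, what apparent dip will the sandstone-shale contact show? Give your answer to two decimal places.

18.29°

Let the plane be z = a·easting + b·northing + c.
Shot 102−Shot 101: −1136a − 1654b = −802.7;  Shot 103−Shot 101: −2780a + 44b = −802.9.
Solving gives a = 0.29331, b = 0.28386.
Unit vector along 190° is (sin 190°, cos 190°) = (-0.1736, -0.9848).
Slope in that direction = a·(-0.1736) + b·(-0.9848) = −0.33048.
Apparent dip = arctan|0.33048| = 18.29° (true dip is 22.2°, so apparent ≤ true as expected).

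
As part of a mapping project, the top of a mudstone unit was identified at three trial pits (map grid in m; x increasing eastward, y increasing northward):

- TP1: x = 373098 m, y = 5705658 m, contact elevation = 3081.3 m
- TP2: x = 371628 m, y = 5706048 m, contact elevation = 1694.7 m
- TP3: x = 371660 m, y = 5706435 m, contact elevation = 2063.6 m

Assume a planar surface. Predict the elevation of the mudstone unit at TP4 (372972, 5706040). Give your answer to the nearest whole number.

3261 m

Two edge vectors: TP1→TP2 = (-1470, 390, -1386.6), TP1→TP3 = (-1438, 777, -1017.7).
Normal n = (TP1→TP2) × (TP1→TP3) = (680485.2, 497911.8, -581370).
So ∂z/∂x = −n_x/n_z = 1.17048558 and ∂z/∂y = −n_y/n_z = 0.85644564.
Intercept c from TP1: 3081.3 − 436705.83 − 4886585.90 = −5320210.43.
At (372972, 5706040): z = 436558.3 + 4886913.1 − 5320210.43 = 3261.0 m.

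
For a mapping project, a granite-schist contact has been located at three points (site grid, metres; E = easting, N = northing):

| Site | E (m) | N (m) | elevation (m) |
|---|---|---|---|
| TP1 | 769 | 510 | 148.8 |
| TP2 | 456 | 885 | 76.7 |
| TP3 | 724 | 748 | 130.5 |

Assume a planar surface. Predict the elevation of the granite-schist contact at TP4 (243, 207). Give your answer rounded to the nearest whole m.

Let the plane be z = a·E + b·N + c.
TP2−TP1: −313a + 375b = −72.1;  TP3−TP1: −45a + 238b = −18.3.
Solving gives a = 0.17871, b = −0.04310.
Then c = 148.8 − a·769 − b·510 = 33.35.
At (243, 207): z = 43.4 − 8.9 + 33.35 = 67.9 m.

68 m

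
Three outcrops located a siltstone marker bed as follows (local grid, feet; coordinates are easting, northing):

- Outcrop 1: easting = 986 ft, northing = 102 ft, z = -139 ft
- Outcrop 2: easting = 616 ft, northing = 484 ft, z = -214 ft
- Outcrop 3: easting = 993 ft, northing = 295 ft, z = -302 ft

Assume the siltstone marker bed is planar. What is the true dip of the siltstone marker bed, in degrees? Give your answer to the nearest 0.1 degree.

Two edge vectors: Outcrop 1→Outcrop 2 = (-370, 382, -75), Outcrop 1→Outcrop 3 = (7, 193, -163).
Normal n = (Outcrop 1→Outcrop 2) × (Outcrop 1→Outcrop 3) = (-47791, -60835, -74084).
So ∂z/∂easting = −n_x/n_z = −0.64509 and ∂z/∂northing = −n_y/n_z = −0.82116.
Gradient magnitude |∇z| = √(a² + b²) = √(0.41614 + 0.67431) = 1.04425.
True dip = arctan(1.04425) = 46.2°, dipping toward NE (azimuth ≈ 038°).

46.2°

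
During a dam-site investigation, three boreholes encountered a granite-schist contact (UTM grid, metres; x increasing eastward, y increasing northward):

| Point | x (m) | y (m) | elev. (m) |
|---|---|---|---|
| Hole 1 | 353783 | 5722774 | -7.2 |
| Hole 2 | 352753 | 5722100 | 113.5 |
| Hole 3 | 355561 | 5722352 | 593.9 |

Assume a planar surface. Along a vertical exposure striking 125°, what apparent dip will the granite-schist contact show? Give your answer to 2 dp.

Two edge vectors: Hole 1→Hole 2 = (-1030, -674, 120.7), Hole 1→Hole 3 = (1778, -422, 601.1).
Normal n = (Hole 1→Hole 2) × (Hole 1→Hole 3) = (-354206, 833737.6, 1633032).
So ∂z/∂x = −n_x/n_z = 0.21690 and ∂z/∂y = −n_y/n_z = −0.51055.
Unit vector along 125° is (sin 125°, cos 125°) = (0.8192, -0.5736).
Slope in that direction = a·(0.8192) + b·(-0.5736) = 0.47051.
Apparent dip = arctan|0.47051| = 25.20° (true dip is 29.0°, so apparent ≤ true as expected).

25.20°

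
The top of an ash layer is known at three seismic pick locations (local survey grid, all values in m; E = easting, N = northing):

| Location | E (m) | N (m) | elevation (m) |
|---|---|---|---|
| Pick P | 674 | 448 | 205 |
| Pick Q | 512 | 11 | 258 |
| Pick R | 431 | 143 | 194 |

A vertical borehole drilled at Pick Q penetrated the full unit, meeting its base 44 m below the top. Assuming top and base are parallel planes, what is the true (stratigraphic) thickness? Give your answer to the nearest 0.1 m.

40.1 m

Two edge vectors: Pick P→Pick Q = (-162, -437, 53), Pick P→Pick R = (-243, -305, -11).
Normal n = (Pick P→Pick Q) × (Pick P→Pick R) = (20972, -14661, -56781).
So ∂z/∂E = −n_x/n_z = 0.36935 and ∂z/∂N = −n_y/n_z = −0.25820.
|∇z| = √(a²+b²) = 0.45065, so dip δ = arctan(0.45065) = 24.26°.
True thickness = vertical thickness × cos δ = 44 × cos 24.26° = 40.1 m.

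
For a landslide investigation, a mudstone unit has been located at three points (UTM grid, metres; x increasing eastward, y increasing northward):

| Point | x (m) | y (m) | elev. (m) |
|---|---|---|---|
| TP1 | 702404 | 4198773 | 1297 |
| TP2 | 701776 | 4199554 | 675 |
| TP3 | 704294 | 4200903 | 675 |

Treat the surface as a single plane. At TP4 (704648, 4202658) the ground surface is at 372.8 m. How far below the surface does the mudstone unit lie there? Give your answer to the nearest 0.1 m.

Let the plane be z = a·x + b·y + c.
TP2−TP1: −628a + 781b = −622;  TP3−TP1: 1890a + 2130b = −622.
Solving gives a = 0.298208428, b = −0.556626258.
Then c = 1297 − a·702404 − b·4198773 = 2128981.51.
At (704648, 4202658): z_contact = 210131.97 − 2339309.79 + 2128981.51 = -196.31 m.
Depth below ground = 372.8 − (-196.31) = 569.1 m.

569.1 m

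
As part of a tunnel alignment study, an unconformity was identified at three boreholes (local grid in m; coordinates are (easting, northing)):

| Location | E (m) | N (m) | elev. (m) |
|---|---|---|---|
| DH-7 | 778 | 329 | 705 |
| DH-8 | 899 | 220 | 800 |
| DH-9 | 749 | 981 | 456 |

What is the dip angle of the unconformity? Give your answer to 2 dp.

30.31°

Let the plane be z = a·E + b·N + c.
DH-8−DH-7: 121a − 109b = 95;  DH-9−DH-7: −29a + 652b = −249.
Solving gives a = 0.45951, b = −0.36146.
Gradient magnitude |∇z| = √(a² + b²) = √(0.21115 + 0.13066) = 0.58464.
True dip = arctan(0.58464) = 30.31°, dipping toward NW (azimuth ≈ 308°).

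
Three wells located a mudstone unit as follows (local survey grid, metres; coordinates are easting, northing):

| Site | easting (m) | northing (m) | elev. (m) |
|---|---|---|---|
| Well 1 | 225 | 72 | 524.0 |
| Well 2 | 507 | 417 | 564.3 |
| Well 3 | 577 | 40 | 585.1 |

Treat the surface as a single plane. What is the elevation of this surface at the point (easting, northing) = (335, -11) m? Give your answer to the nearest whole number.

545 m

Two edge vectors: Well 1→Well 2 = (282, 345, 40.3), Well 1→Well 3 = (352, -32, 61.1).
Normal n = (Well 1→Well 2) × (Well 1→Well 3) = (22369.1, -3044.6, -130464).
So ∂z/∂easting = −n_x/n_z = 0.17146 and ∂z/∂northing = −n_y/n_z = −0.02334.
Intercept c from Well 1: 524 − 38.58 + 1.68 = 487.10.
At (335, -11): z = 57.4 + 0.3 + 487.10 = 544.8 m.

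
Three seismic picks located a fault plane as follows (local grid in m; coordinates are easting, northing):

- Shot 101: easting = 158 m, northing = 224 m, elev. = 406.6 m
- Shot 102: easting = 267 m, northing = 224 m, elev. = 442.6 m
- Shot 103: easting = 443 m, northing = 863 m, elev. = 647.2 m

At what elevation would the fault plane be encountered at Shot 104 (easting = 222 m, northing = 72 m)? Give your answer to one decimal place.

Two edge vectors: Shot 101→Shot 102 = (109, 0, 36), Shot 101→Shot 103 = (285, 639, 240.6).
Normal n = (Shot 101→Shot 102) × (Shot 101→Shot 103) = (-23004, -15965.4, 69651).
So ∂z/∂easting = −n_x/n_z = 0.33028 and ∂z/∂northing = −n_y/n_z = 0.22922.
Intercept c from Shot 101: 406.6 − 52.18 − 51.35 = 303.07.
At (222, 72): z = 73.3 + 16.5 + 303.07 = 392.9 m.

392.9 m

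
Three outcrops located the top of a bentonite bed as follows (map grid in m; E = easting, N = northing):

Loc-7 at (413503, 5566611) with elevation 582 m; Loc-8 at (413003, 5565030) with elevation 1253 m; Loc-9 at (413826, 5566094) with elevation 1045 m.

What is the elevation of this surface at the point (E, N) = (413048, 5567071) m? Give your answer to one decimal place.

Two edge vectors: Loc-7→Loc-8 = (-500, -1581, 671), Loc-7→Loc-9 = (323, -517, 463).
Normal n = (Loc-7→Loc-8) × (Loc-7→Loc-9) = (-385096, 448233, 769163).
So ∂z/∂E = −n_x/n_z = 0.500668909 and ∂z/∂N = −n_y/n_z = −0.582754241.
Intercept c from Loc-7: 582 − 207028.10 + 3243966.17 = 3037520.07.
At (413048, 5567071): z = 206800.3 − 3244234.2 + 3037520.07 = 86.1 m.

86.1 m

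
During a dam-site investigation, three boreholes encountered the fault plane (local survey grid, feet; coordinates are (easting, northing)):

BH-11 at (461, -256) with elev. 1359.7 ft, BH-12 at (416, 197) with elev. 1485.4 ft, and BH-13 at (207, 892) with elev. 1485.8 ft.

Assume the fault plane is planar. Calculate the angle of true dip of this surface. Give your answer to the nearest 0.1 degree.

Two edge vectors: BH-11→BH-12 = (-45, 453, 125.7), BH-11→BH-13 = (-254, 1148, 126.1).
Normal n = (BH-11→BH-12) × (BH-11→BH-13) = (-87180.3, -26253.3, 63402).
So ∂z/∂E = −n_x/n_z = 1.37504 and ∂z/∂N = −n_y/n_z = 0.41408.
Gradient magnitude |∇z| = √(a² + b²) = √(1.89074 + 0.17146) = 1.43603.
True dip = arctan(1.43603) = 55.1°, dipping toward WSW (azimuth ≈ 253°).

55.1°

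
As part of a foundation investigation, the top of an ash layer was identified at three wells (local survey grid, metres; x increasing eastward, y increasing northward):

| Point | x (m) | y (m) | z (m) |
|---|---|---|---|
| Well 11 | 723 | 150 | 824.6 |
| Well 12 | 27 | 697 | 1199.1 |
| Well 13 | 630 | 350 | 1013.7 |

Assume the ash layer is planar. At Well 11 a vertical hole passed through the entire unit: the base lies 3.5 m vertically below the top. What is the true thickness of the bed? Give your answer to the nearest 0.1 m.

2.3 m

Let the plane be z = a·x + b·y + c.
Well 12−Well 11: −696a + 547b = 374.5;  Well 13−Well 11: −93a + 200b = 189.1.
Solving gives a = 0.32308, b = 1.09573.
|∇z| = √(a²+b²) = 1.14237, so dip δ = arctan(1.14237) = 48.80°.
True thickness = vertical thickness × cos δ = 3.5 × cos 48.80° = 2.3 m.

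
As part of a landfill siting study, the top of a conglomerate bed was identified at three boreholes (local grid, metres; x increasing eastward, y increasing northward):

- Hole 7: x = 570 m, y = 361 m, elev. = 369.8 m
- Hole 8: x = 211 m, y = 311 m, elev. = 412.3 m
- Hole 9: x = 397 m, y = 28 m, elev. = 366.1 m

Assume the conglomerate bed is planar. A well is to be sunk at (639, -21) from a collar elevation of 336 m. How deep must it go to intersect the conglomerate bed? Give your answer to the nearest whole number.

5 m

Two edge vectors: Hole 7→Hole 8 = (-359, -50, 42.5), Hole 7→Hole 9 = (-173, -333, -3.7).
Normal n = (Hole 7→Hole 8) × (Hole 7→Hole 9) = (14337.5, -8680.8, 110897).
So ∂z/∂x = −n_x/n_z = −0.12929 and ∂z/∂y = −n_y/n_z = 0.07828.
Intercept c from Hole 7: 369.8 + 73.69 − 28.26 = 415.24.
At (639, -21): z_contact = −82.6 − 1.6 + 415.24 = 331.0 m.
Depth below ground = 336 − 331.0 = 5 m.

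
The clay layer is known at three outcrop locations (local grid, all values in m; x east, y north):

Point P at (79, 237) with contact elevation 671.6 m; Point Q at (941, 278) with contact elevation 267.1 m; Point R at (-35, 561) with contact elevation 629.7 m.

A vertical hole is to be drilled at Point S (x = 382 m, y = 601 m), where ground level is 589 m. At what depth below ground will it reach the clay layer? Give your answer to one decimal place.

160.8 m

Two edge vectors: Point P→Point Q = (862, 41, -404.5), Point P→Point R = (-114, 324, -41.9).
Normal n = (Point P→Point Q) × (Point P→Point R) = (129340.1, 82230.8, 283962).
So ∂z/∂x = −n_x/n_z = −0.45548 and ∂z/∂y = −n_y/n_z = −0.28958.
Intercept c from Point P: 671.6 + 35.98 + 68.63 = 776.21.
At (382, 601): z_contact = −173.99 − 174.04 + 776.21 = 428.18 m.
Depth below ground = 589 − 428.18 = 160.8 m.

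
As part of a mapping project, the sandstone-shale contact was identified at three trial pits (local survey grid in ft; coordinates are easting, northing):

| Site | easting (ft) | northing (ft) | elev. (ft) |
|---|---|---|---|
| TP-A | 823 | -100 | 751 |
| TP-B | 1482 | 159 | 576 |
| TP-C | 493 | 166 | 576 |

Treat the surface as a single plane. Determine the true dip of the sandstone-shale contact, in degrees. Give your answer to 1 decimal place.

Let the plane be z = a·easting + b·northing + c.
TP-B−TP-A: 659a + 259b = −175;  TP-C−TP-A: −330a + 266b = −175.
Solving gives a = −0.00470, b = −0.66372.
Gradient magnitude |∇z| = √(a² + b²) = √(0.00002 + 0.44053) = 0.66374.
True dip = arctan(0.66374) = 33.6°, dipping toward N (azimuth ≈ 000°).

33.6°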